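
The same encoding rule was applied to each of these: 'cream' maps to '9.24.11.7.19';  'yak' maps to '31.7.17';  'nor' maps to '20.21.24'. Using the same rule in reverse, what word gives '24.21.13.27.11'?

c is letter #3 and maps to 9: an offset of 6. Each letter is replaced by its alphabet position (a=1..z=26) + 6.
Decoding 24.21.13.27.11: 24→(24−6)÷1=18=r, 21→(21−6)÷1=15=o, 13→(13−6)÷1=7=g, 27→(27−6)÷1=21=u, 11→(11−6)÷1=5=e.

rogue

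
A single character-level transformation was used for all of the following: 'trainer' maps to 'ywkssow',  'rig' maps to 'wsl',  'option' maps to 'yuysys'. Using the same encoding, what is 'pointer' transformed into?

The shift depends on letter class: consonant t→y is +5, but vowel a→k is +10. Vowels shift forward by 10 and consonants shift forward by 5.
On pointer: p(cons)+5=u, o(vowel)+10=y, i(vowel)+10=s, n(cons)+5=s, t(cons)+5=y, e(vowel)+10=o, r(cons)+5=w.

uyssyow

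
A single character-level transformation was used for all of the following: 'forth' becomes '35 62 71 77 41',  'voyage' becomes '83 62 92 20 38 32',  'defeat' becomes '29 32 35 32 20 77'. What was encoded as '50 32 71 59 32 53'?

kernel

f(#6)→35 and o(#15)→62: differences scale by 3, so n = 3·pos + 17. With a=1..z=26, the number is 3·pos + 17.
Reversing it on 50 32 71 59 32 53: 50→(50−17)÷3=11=k, 32→(32−17)÷3=5=e, 71→(71−17)÷3=18=r, 59→(59−17)÷3=14=n, 32→(32−17)÷3=5=e, 53→(53−17)÷3=12=l.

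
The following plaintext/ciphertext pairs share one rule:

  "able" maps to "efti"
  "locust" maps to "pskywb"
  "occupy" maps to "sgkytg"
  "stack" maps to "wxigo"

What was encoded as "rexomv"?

napkin

Shifts by position in able: pos 0: a→e (+4), pos 1: b→f (+4), pos 2: l→t (+8), pos 3: e→i (+4) — repeating every 3. It's a Vigenère-style cipher with numeric key [4,4,8]: position i shifts by key[i mod 3].
Undoing it on rexomv: r−4=n, e−4=a, x−8=p, o−4=k, m−4=i, v−8=n.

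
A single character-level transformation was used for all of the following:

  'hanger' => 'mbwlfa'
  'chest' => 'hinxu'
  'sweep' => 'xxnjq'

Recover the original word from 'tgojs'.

Shifts by position in hanger: pos 0: h→m (+5), pos 1: a→b (+1), pos 2: n→w (+9), pos 3: g→l (+5), pos 4: e→f (+1), pos 5: r→a (+9) — repeating every 3. It's a Vigenère-style cipher with numeric key [5,1,9]: position i shifts by key[i mod 3].
Undoing it on tgojs: t−5=o, g−1=f, o−9=f, j−5=e, s−1=r.

offer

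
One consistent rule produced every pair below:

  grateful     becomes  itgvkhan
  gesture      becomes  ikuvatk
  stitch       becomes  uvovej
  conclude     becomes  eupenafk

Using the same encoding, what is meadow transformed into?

The rule splits by letter class: vowels +6, consonants +2.
On meadow: m(cons)+2=o, e(vowel)+6=k, a(vowel)+6=g, d(cons)+2=f, o(vowel)+6=u, w(cons)+2=y.

okgfuy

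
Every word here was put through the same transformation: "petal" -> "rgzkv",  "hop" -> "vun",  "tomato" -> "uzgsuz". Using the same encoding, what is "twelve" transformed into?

The word is reversed, then every letter is shifted forward by 6.
On twelve: reverse → evlewt; then shift: e+6=k, v+6=b, l+6=r, e+6=k, w+6=c, t+6=z.

kbrkcz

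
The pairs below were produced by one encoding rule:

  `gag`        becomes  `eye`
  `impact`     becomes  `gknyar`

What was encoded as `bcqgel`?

design

Compare letters: g→e is +24, a→y is +24, g→e is +24 — a constant shift. Each letter is shifted forward by 24 in the alphabet (a Caesar shift of +24).
Decoding bcqgel: b−24=d, c−24=e, q−24=s, g−24=i, e−24=g, l−24=n.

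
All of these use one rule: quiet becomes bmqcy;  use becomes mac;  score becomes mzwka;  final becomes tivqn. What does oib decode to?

tag

Two steps: reverse the string, then apply a Caesar shift of +8.
Decoding oib: shift back: o−8=g, i−8=a, b−8=t → gat; then reverse → tag.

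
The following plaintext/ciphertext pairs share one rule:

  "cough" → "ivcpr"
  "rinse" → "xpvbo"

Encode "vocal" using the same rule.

Letter i (0-indexed) is shifted by i+6, so successive shifts are 6, 7, 8, ….
On vocal: v+6=b, o+7=v, c+8=k, a+9=j, l+10=v.

bvkjv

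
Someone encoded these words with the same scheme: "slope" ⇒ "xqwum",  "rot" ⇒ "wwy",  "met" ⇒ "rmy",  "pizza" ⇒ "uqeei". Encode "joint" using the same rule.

Vowels shift forward by 8 and consonants shift forward by 5.
For joint: j(cons)+5=o, o(vowel)+8=w, i(vowel)+8=q, n(cons)+5=s, t(cons)+5=y.

owqsy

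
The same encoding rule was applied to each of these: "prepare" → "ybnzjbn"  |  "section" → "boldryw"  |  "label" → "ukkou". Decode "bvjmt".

Shifts by position in prepare: pos 0: p→y (+9), pos 1: r→b (+10), pos 2: e→n (+9), pos 3: p→z (+10) — repeating every 2. It's a Vigenère-style cipher with numeric key [9,10]: position i shifts by key[i mod 2].
Reversing it on bvjmt: b−9=s, v−10=l, j−9=a, m−10=c, t−9=k.

slack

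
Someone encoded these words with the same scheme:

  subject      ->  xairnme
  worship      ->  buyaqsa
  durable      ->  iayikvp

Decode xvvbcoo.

spotted

Each letter shifts forward by (position + 5), i.e. 5, 6, 7, … — the shift grows by one for each successive letter.
Decoding xvvbcoo: x−5=s, v−6=p, v−7=o, b−8=t, c−9=t, o−10=e, o−11=d.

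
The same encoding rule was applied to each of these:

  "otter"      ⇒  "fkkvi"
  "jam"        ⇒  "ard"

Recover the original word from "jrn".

This is a Caesar cipher with shift 17.
Decoding jrn: j−17=s, r−17=a, n−17=w.

saw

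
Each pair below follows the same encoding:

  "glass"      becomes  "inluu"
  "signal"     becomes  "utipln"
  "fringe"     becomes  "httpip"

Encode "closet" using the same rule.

The shift depends on letter class: consonant g→i is +2, but vowel a→l is +11. The rule splits by letter class: vowels +11, consonants +2.
Applying it to closet: c(cons)+2=e, l(cons)+2=n, o(vowel)+11=z, s(cons)+2=u, e(vowel)+11=p, t(cons)+2=v.

enzupv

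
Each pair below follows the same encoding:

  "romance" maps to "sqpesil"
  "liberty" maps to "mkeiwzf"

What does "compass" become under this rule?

dqptfyz

The shift increases by 1 at each position, starting from +1: 1, 2, 3, ….
Applying it to compass: c+1=d, o+2=q, m+3=p, p+4=t, a+5=f, s+6=y, s+7=z.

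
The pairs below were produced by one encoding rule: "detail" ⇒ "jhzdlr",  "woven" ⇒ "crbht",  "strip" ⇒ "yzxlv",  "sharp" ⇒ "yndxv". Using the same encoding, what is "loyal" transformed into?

rredr

The shift depends on letter class: consonant d→j is +6, but vowel e→h is +3. Two shifts are in play — +3 for a/e/i/o/u, +6 for every other letter.
For loyal: l(cons)+6=r, o(vowel)+3=r, y(cons)+6=e, a(vowel)+3=d, l(cons)+6=r.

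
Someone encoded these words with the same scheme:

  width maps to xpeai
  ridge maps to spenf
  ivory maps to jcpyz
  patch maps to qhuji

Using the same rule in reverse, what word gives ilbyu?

It's a Vigenère-style cipher with numeric key [1,7]: position i shifts by key[i mod 2].
Decoding ilbyu: i−1=h, l−7=e, b−1=a, y−7=r, u−1=t.

heart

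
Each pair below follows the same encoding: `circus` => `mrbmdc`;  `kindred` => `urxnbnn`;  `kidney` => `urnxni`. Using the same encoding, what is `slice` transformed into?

cvrmn

The shift depends on letter class: consonant c→m is +10, but vowel i→r is +9. The rule splits by letter class: vowels +9, consonants +10.
For slice: s(cons)+10=c, l(cons)+10=v, i(vowel)+9=r, c(cons)+10=m, e(vowel)+9=n.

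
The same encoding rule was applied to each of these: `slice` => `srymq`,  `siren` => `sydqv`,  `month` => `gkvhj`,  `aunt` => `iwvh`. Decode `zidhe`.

party

s(18)→s(18) and l(11)→r(17) fit y≡15x+8 (mod 26); the inverse of 15 mod 26 is 7. This is an affine cipher: with a=0,…,z=25, each position x becomes (15x+8) mod 26.
Reversing it on zidhe: z(25)→7·(25−8)≡15=p; i(8)→7·(8−8)≡0=a; d(3)→7·(3−8)≡17=r; h(7)→7·(7−8)≡19=t; e(4)→7·(4−8)≡24=y (all mod 26).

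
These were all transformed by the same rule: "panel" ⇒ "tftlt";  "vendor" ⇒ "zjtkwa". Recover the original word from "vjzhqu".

In panel: p→t is +4, a→f is +5, n→t is +6, e→l is +7 — the shift increases by 1 each position. The shift increases by 1 at each position, starting from +4: 4, 5, 6, ….
Reversing it on vjzhqu: v−4=r, j−5=e, z−6=t, h−7=a, q−8=i, u−9=l.

retail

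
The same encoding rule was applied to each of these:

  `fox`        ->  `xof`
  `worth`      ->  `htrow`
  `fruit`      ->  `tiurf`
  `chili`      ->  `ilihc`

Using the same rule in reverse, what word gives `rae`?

The output letters match the input read backwards: fox reversed is xof. It's just the letters in reverse order.
Reversing it on rae: then reverse → ear.

ear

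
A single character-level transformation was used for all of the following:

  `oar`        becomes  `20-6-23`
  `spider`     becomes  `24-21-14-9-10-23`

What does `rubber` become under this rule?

23-26-7-7-10-23

Letters become their 1-based position plus 5 (so a→6, b→7, …).
For rubber: r=18→23, u=21→26, b=2→7, b=2→7, e=5→10, r=18→23.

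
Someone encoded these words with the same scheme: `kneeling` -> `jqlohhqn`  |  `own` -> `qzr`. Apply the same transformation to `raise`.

hvldu

Two steps: reverse the string, then apply a Caesar shift of +3.
Applying it to raise: reverse → esiar; then shift: e+3=h, s+3=v, i+3=l, a+3=d, r+3=u.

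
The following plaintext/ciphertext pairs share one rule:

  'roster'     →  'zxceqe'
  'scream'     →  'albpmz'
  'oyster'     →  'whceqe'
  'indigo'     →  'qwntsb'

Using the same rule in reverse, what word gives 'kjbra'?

cargo

In roster: r→z is +8, o→x is +9, s→c is +10, t→e is +11 — the shift increases by 1 each position. Each letter shifts forward by (position + 8), i.e. 8, 9, 10, … — the shift grows by one for each successive letter.
Undoing it on kjbra: k−8=c, j−9=a, b−10=r, r−11=g, a−12=o.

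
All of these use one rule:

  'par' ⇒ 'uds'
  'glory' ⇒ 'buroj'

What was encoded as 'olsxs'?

The output letters match the input read backwards, each shifted +3: par reversed is rap. Read the word backwards and shift each letter +3.
Undoing it on olsxs: shift back: o−3=l, l−3=i, s−3=p, x−3=u, s−3=p → lipup; then reverse → pupil.

pupil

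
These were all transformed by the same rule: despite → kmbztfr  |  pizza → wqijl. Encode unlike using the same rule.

Letter i (0-indexed) is shifted by i+7, so successive shifts are 7, 8, 9, ….
For unlike: u+7=b, n+8=v, l+9=u, i+10=s, k+11=v, e+12=q.

bvusvq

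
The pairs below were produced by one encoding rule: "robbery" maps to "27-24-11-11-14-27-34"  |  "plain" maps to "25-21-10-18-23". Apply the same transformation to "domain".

13-24-22-10-18-23

r is letter #18 and maps to 27: an offset of 9. The number is (letter's place in the alphabet, a=1) + 9.
Applying it to domain: d=4→13, o=15→24, m=13→22, a=1→10, i=9→18, n=14→23.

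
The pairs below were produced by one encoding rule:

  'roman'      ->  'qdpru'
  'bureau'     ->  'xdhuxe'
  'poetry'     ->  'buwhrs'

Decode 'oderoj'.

global

The output letters match the input read backwards, each shifted +3: roman reversed is namor. Read the word backwards and shift each letter +3.
Decoding oderoj: shift back: o−3=l, d−3=a, e−3=b, r−3=o, o−3=l, j−3=g → labolg; then reverse → global.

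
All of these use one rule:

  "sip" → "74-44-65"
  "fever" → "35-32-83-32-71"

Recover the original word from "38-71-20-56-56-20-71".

grammar

s(#19)→74 and i(#9)→44: differences scale by 3, so n = 3·pos + 17. Each letter becomes 3×(its alphabet position, a=1..z=26) + 17.
Reversing it on 38-71-20-56-56-20-71: 38→(38−17)÷3=7=g, 71→(71−17)÷3=18=r, 20→(20−17)÷3=1=a, 56→(56−17)÷3=13=m, 56→(56−17)÷3=13=m, 20→(20−17)÷3=1=a, 71→(71−17)÷3=18=r.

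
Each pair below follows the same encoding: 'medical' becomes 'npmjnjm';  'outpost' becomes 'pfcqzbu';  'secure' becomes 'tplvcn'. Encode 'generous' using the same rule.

Shifts by position in medical: pos 0: m→n (+1), pos 1: e→p (+11), pos 2: d→m (+9), pos 3: i→j (+1), pos 4: c→n (+11), pos 5: a→j (+9) — repeating every 3. The shifts repeat in a cycle of length 3: positions 0,1,… shift by +1, +11, +9, then the pattern repeats.
For generous: g+1=h, e+11=p, n+9=w, e+1=f, r+11=c, o+9=x, u+1=v, s+11=d.

hpwfcxvd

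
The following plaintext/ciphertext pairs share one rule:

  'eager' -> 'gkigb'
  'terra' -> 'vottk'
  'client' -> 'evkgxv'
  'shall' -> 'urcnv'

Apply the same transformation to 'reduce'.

tofwmg

Shifts by position in eager: pos 0: e→g (+2), pos 1: a→k (+10), pos 2: g→i (+2), pos 3: e→g (+2), pos 4: r→b (+10) — repeating every 3. It's a Vigenère-style cipher with numeric key [2,10,2]: position i shifts by key[i mod 3].
On reduce: r+2=t, e+10=o, d+2=f, u+2=w, c+10=m, e+2=g.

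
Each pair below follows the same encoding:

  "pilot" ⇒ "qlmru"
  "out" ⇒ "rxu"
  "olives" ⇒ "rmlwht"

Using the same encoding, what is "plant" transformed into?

Two shifts are in play — +3 for a/e/i/o/u, +1 for every other letter.
On plant: p(cons)+1=q, l(cons)+1=m, a(vowel)+3=d, n(cons)+1=o, t(cons)+1=u.

qmdou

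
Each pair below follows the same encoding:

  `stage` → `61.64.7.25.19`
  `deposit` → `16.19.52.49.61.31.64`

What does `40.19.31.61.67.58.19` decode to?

Each letter becomes 3×(its alphabet position, a=1..z=26) + 4.
Reversing it on 40.19.31.61.67.58.19: 40→(40−4)÷3=12=l, 19→(19−4)÷3=5=e, 31→(31−4)÷3=9=i, 61→(61−4)÷3=19=s, 67→(67−4)÷3=21=u, 58→(58−4)÷3=18=r, 19→(19−4)÷3=5=e.

leisure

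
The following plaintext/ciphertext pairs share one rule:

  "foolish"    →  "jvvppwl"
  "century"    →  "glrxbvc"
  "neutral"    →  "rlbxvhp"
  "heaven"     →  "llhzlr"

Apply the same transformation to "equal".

lubhp

The shift depends on letter class: consonant f→j is +4, but vowel o→v is +7. Two shifts are in play — +7 for a/e/i/o/u, +4 for every other letter.
On equal: e(vowel)+7=l, q(cons)+4=u, u(vowel)+7=b, a(vowel)+7=h, l(cons)+4=p.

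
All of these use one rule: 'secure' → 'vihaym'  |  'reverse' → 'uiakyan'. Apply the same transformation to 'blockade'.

Letter i (0-indexed) is shifted by i+3, so successive shifts are 3, 4, 5, ….
Applying it to blockade: b+3=e, l+4=p, o+5=t, c+6=i, k+7=r, a+8=i, d+9=m, e+10=o.

eptirimo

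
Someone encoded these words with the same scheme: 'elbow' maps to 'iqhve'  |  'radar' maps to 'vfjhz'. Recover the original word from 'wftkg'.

In elbow: e→i is +4, l→q is +5, b→h is +6, o→v is +7 — the shift increases by 1 each position. The shift increases by 1 at each position, starting from +4: 4, 5, 6, ….
Decoding wftkg: w−4=s, f−5=a, t−6=n, k−7=d, g−8=y.

sandy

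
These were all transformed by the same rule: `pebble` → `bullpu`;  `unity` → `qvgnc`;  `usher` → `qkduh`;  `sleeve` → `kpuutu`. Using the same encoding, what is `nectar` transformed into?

p(15)→b(1) and e(4)→u(20) fit y≡3x+8 (mod 26); the inverse of 3 mod 26 is 9. Treating letters as 0–25, the rule is x ↦ 3x + 8 (mod 26).
On nectar: n(13)→3·13+8≡21=v; e(4)→3·4+8≡20=u; c(2)→3·2+8≡14=o; t(19)→3·19+8≡13=n; a(0)→3·0+8≡8=i; r(17)→3·17+8≡7=h (all mod 26).

vuonih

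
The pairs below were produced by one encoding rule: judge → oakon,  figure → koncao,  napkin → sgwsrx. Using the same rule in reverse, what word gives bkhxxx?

The shift increases by 1 at each position, starting from +5: 5, 6, 7, ….
Decoding bkhxxx: b−5=w, k−6=e, h−7=a, x−8=p, x−9=o, x−10=n.

weapon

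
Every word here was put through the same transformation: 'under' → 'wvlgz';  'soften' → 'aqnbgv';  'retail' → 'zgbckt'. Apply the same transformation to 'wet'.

The shift depends on letter class: consonant n→v is +8, but vowel u→w is +2. Two shifts are in play — +2 for a/e/i/o/u, +8 for every other letter.
On wet: w(cons)+8=e, e(vowel)+2=g, t(cons)+8=b.

egb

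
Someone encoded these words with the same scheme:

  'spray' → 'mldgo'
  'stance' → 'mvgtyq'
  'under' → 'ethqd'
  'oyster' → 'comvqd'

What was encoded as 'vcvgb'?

s(18)→m(12) and p(15)→l(11) fit y≡9x+6 (mod 26); the inverse of 9 mod 26 is 3. Each letter's alphabet position (a=0..z=25) is mapped through 9·x+6 mod 26 — an affine cipher.
Reversing it on vcvgb: v(21)→3·(21−6)≡19=t; c(2)→3·(2−6)≡14=o; v(21)→3·(21−6)≡19=t; g(6)→3·(6−6)≡0=a; b(1)→3·(1−6)≡11=l (all mod 26).

total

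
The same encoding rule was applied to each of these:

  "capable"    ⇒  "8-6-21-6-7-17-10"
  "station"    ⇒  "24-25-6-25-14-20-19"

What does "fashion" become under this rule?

11-6-24-13-14-20-19

c is letter #3 and maps to 8: an offset of 5. Letters become their 1-based position plus 5 (so a→6, b→7, …).
Applying it to fashion: f=6→11, a=1→6, s=19→24, h=8→13, i=9→14, o=15→20, n=14→19.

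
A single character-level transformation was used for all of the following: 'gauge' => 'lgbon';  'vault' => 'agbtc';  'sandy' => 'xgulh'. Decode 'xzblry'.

studio

In gauge: g→l is +5, a→g is +6, u→b is +7, g→o is +8 — the shift increases by 1 each position. Each letter shifts forward by (position + 5), i.e. 5, 6, 7, … — the shift grows by one for each successive letter.
Reversing it on xzblry: x−5=s, z−6=t, b−7=u, l−8=d, r−9=i, y−10=o.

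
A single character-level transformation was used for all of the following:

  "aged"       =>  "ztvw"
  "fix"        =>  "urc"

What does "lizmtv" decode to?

orange

Each pair mirrors across the alphabet (a↔z, g↔t, e↔v): positions sum to 25. Each letter is replaced by its mirror in the alphabet: a↔z, b↔y, c↔x, and so on (the Atbash cipher).
Reversing it on lizmtv: l↔o, i↔r, z↔a, m↔n, t↔g, v↔e.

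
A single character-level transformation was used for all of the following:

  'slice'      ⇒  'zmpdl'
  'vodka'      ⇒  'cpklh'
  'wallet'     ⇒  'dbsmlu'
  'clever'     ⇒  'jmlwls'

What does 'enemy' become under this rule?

lolnf

The shifts repeat in a cycle of length 2: positions 0,1,… shift by +7, +1, then the pattern repeats.
On enemy: e+7=l, n+1=o, e+7=l, m+1=n, y+7=f.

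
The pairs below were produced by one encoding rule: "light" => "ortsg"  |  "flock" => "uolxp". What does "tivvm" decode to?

Each pair mirrors across the alphabet (l↔o, i↔r, g↔t): positions sum to 25. Letters are reflected about the middle of the alphabet (position → 25−position): Atbash.
Decoding tivvm: t↔g, i↔r, v↔e, v↔e, m↔n.

green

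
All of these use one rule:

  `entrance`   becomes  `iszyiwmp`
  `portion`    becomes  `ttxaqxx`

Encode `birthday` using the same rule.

fnxapmkj

The shift increases by 1 at each position, starting from +4: 4, 5, 6, ….
Applying it to birthday: b+4=f, i+5=n, r+6=x, t+7=a, h+8=p, d+9=m, a+10=k, y+11=j.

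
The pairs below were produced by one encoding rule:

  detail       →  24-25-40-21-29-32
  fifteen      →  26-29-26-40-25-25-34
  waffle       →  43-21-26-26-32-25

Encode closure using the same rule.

23-32-35-39-41-38-25

Letters become their 1-based position plus 20 (so a→21, b→22, …).
On closure: c=3→23, l=12→32, o=15→35, s=19→39, u=21→41, r=18→38, e=5→25.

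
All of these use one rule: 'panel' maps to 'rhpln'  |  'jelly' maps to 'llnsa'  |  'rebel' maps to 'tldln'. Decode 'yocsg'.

Shifts by position in panel: pos 0: p→r (+2), pos 1: a→h (+7), pos 2: n→p (+2), pos 3: e→l (+7) — repeating every 2. The shifts repeat in a cycle of length 2: positions 0,1,… shift by +2, +7, then the pattern repeats.
Reversing it on yocsg: y−2=w, o−7=h, c−2=a, s−7=l, g−2=e.

whale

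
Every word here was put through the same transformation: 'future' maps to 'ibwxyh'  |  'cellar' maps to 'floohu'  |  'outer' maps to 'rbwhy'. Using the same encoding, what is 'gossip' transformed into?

jvvvps

Shifts by position in future: pos 0: f→i (+3), pos 1: u→b (+7), pos 2: t→w (+3), pos 3: u→x (+3), pos 4: r→y (+7), pos 5: e→h (+3) — repeating every 3. The shifts repeat in a cycle of length 3: positions 0,1,… shift by +3, +7, +3, then the pattern repeats.
For gossip: g+3=j, o+7=v, s+3=v, s+3=v, i+7=p, p+3=s.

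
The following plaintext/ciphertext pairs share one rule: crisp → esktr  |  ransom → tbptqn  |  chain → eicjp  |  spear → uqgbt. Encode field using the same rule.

Shifts by position in crisp: pos 0: c→e (+2), pos 1: r→s (+1), pos 2: i→k (+2), pos 3: s→t (+1) — repeating every 2. A repeating key of period 2 is used — shifts +2, +1 over and over.
Applying it to field: f+2=h, i+1=j, e+2=g, l+1=m, d+2=f.

hjgmf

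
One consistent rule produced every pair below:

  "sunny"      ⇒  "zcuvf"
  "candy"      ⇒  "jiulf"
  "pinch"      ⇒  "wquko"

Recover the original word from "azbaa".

A repeating key of period 2 is used — shifts +7, +8 over and over.
Reversing it on azbaa: a−7=t, z−8=r, b−7=u, a−8=s, a−7=t.

trust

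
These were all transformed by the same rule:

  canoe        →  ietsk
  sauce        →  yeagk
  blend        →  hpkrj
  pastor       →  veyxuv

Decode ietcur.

canyon

It's a Vigenère-style cipher with numeric key [6,4]: position i shifts by key[i mod 2].
Reversing it on ietcur: i−6=c, e−4=a, t−6=n, c−4=y, u−6=o, r−4=n.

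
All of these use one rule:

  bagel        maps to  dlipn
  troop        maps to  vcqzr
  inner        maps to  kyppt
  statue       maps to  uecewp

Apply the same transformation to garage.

The shifts repeat in a cycle of length 2: positions 0,1,… shift by +2, +11, then the pattern repeats.
For garage: g+2=i, a+11=l, r+2=t, a+11=l, g+2=i, e+11=p.

iltlip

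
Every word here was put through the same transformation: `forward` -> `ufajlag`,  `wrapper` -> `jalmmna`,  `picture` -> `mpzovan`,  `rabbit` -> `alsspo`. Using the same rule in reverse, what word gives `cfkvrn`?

f(5)→u(20) and o(14)→f(5) fit y≡7x+11 (mod 26); the inverse of 7 mod 26 is 15. Treating letters as 0–25, the rule is x ↦ 7x + 11 (mod 26).
Decoding cfkvrn: c(2)→15·(2−11)≡21=v; f(5)→15·(5−11)≡14=o; k(10)→15·(10−11)≡11=l; v(21)→15·(21−11)≡20=u; r(17)→15·(17−11)≡12=m; n(13)→15·(13−11)≡4=e (all mod 26).

volume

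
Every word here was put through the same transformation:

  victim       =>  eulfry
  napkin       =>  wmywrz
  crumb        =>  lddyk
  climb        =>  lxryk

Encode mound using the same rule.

The shifts repeat in a cycle of length 2: positions 0,1,… shift by +9, +12, then the pattern repeats.
For mound: m+9=v, o+12=a, u+9=d, n+12=z, d+9=m.

vadzm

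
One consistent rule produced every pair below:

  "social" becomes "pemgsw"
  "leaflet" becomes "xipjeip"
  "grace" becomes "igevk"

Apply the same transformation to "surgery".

cvikvyw

The word is reversed, then every letter is shifted forward by 4.
On surgery: reverse → yregrus; then shift: y+4=c, r+4=v, e+4=i, g+4=k, r+4=v, u+4=y, s+4=w.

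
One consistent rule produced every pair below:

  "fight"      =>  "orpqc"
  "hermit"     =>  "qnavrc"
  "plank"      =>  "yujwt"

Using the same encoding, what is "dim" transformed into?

Each letter is shifted forward by 9 in the alphabet (a Caesar shift of +9).
For dim: d+9=m, i+9=r, m+9=v.

mrv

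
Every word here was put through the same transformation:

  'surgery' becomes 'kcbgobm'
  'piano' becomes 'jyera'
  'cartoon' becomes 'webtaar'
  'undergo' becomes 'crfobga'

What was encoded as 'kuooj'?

sweep

s(18)→k(10) and u(20)→c(2) fit y≡9x+4 (mod 26); the inverse of 9 mod 26 is 3. Treating letters as 0–25, the rule is x ↦ 9x + 4 (mod 26).
Decoding kuooj: k(10)→3·(10−4)≡18=s; u(20)→3·(20−4)≡22=w; o(14)→3·(14−4)≡4=e; o(14)→3·(14−4)≡4=e; j(9)→3·(9−4)≡15=p (all mod 26).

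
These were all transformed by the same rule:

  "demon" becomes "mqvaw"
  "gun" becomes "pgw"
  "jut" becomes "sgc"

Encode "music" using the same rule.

The shift depends on letter class: consonant d→m is +9, but vowel e→q is +12. The rule splits by letter class: vowels +12, consonants +9.
Applying it to music: m(cons)+9=v, u(vowel)+12=g, s(cons)+9=b, i(vowel)+12=u, c(cons)+9=l.

vgbul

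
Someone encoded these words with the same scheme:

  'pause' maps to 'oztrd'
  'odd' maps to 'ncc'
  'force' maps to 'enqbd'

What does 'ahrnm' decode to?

Each letter is shifted forward by 25 in the alphabet (a Caesar shift of +25).
Decoding ahrnm: a−25=b, h−25=i, r−25=s, n−25=o, m−25=n.

bison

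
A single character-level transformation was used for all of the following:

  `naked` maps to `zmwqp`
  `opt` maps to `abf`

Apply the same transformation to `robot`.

danaf

Compare letters: n→z is +12, a→m is +12, k→w is +12 — a constant shift. Every letter moves 12 places later in the alphabet, wrapping around z→a.
On robot: r+12=d, o+12=a, b+12=n, o+12=a, t+12=f.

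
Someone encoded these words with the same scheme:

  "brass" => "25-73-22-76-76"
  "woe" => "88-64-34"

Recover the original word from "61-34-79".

Each letter becomes 3×(its alphabet position, a=1..z=26) + 19.
Reversing it on 61-34-79: 61→(61−19)÷3=14=n, 34→(34−19)÷3=5=e, 79→(79−19)÷3=20=t.

net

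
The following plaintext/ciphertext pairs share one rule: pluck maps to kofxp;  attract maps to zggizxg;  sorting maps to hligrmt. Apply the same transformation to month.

nlmgs

Each pair mirrors across the alphabet (p↔k, l↔o, u↔f): positions sum to 25. This is the alphabet-reversal cipher (Atbash): a becomes z, b becomes y, etc.
Applying it to month: m↔n, o↔l, n↔m, t↔g, h↔s.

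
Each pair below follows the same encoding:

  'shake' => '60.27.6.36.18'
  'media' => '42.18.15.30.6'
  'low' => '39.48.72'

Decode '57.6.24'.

s(#19)→60 and h(#8)→27: differences scale by 3, so n = 3·pos + 3. The formula is n = 3×(alphabet index, a=1) + 3.
Reversing it on 57.6.24: 57→(57−3)÷3=18=r, 6→(6−3)÷3=1=a, 24→(24−3)÷3=7=g.

rag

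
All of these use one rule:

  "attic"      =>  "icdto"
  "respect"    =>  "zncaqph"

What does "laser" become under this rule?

Each letter shifts forward by (position + 8), i.e. 8, 9, 10, … — the shift grows by one for each successive letter.
For laser: l+8=t, a+9=j, s+10=c, e+11=p, r+12=d.

tjcpd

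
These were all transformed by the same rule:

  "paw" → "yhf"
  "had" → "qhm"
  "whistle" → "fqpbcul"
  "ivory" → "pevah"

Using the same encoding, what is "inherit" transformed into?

pwqlapc

Vowels shift forward by 7 and consonants shift forward by 9.
For inherit: i(vowel)+7=p, n(cons)+9=w, h(cons)+9=q, e(vowel)+7=l, r(cons)+9=a, i(vowel)+7=p, t(cons)+9=c.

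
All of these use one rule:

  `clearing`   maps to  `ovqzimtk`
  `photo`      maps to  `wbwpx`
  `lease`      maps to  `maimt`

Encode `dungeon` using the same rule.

vwmovcl

The output letters match the input read backwards, each shifted +8: clearing reversed is gniraelc. Two steps: reverse the string, then apply a Caesar shift of +8.
On dungeon: reverse → noegnud; then shift: n+8=v, o+8=w, e+8=m, g+8=o, n+8=v, u+8=c, d+8=l.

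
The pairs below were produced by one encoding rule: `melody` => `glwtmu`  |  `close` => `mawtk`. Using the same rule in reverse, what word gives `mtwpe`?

The output letters match the input read backwards, each shifted +8: melody reversed is ydolem. Two steps: reverse the string, then apply a Caesar shift of +8.
Decoding mtwpe: shift back: m−8=e, t−8=l, w−8=o, p−8=h, e−8=w → elohw; then reverse → whole.

whole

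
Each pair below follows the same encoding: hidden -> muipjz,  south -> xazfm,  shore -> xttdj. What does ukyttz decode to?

python

Shifts by position in hidden: pos 0: h→m (+5), pos 1: i→u (+12), pos 2: d→i (+5), pos 3: d→p (+12) — repeating every 2. A repeating key of period 2 is used — shifts +5, +12 over and over.
Reversing it on ukyttz: u−5=p, k−12=y, y−5=t, t−12=h, t−5=o, z−12=n.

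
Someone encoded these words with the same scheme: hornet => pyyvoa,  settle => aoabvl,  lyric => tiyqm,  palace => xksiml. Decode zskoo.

Shifts by position in hornet: pos 0: h→p (+8), pos 1: o→y (+10), pos 2: r→y (+7), pos 3: n→v (+8), pos 4: e→o (+10), pos 5: t→a (+7) — repeating every 3. It's a Vigenère-style cipher with numeric key [8,10,7]: position i shifts by key[i mod 3].
Reversing it on zskoo: z−8=r, s−10=i, k−7=d, o−8=g, o−10=e.

ridge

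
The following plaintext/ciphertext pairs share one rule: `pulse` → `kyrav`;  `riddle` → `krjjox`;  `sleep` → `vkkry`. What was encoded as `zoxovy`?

spirit

Two steps: reverse the string, then apply a Caesar shift of +6.
Decoding zoxovy: shift back: z−6=t, o−6=i, x−6=r, o−6=i, v−6=p, y−6=s → tirips; then reverse → spirit.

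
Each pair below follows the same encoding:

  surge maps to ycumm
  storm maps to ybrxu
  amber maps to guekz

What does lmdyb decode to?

The shifts repeat in a cycle of length 3: positions 0,1,… shift by +6, +8, +3, then the pattern repeats.
Undoing it on lmdyb: l−6=f, m−8=e, d−3=a, y−6=s, b−8=t.

feast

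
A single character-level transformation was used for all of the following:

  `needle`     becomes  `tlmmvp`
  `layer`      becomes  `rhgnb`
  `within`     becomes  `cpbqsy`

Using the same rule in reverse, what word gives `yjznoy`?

screen

In needle: n→t is +6, e→l is +7, e→m is +8, d→m is +9 — the shift increases by 1 each position. The shift increases by 1 at each position, starting from +6: 6, 7, 8, ….
Reversing it on yjznoy: y−6=s, j−7=c, z−8=r, n−9=e, o−10=e, y−11=n.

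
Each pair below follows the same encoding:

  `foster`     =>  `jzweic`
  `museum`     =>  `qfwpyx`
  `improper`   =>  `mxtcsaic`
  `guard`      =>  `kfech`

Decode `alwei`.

waste

Shifts by position in foster: pos 0: f→j (+4), pos 1: o→z (+11), pos 2: s→w (+4), pos 3: t→e (+11) — repeating every 2. A repeating key of period 2 is used — shifts +4, +11 over and over.
Decoding alwei: a−4=w, l−11=a, w−4=s, e−11=t, i−4=e.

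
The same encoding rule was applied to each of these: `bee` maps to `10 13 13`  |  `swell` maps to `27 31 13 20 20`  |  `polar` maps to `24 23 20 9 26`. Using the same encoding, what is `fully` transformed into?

b is letter #2 and maps to 10: an offset of 8. The number is (letter's place in the alphabet, a=1) + 8.
For fully: f=6→14, u=21→29, l=12→20, l=12→20, y=25→33.

14 29 20 20 33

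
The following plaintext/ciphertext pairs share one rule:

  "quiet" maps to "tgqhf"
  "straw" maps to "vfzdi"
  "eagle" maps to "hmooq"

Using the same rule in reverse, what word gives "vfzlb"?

strip

Shifts by position in quiet: pos 0: q→t (+3), pos 1: u→g (+12), pos 2: i→q (+8), pos 3: e→h (+3), pos 4: t→f (+12) — repeating every 3. The shifts repeat in a cycle of length 3: positions 0,1,… shift by +3, +12, +8, then the pattern repeats.
Decoding vfzlb: v−3=s, f−12=t, z−8=r, l−3=i, b−12=p.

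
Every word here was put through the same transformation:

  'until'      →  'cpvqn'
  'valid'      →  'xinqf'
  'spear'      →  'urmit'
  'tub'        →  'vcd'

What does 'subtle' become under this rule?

The shift depends on letter class: consonant n→p is +2, but vowel u→c is +8. The rule splits by letter class: vowels +8, consonants +2.
On subtle: s(cons)+2=u, u(vowel)+8=c, b(cons)+2=d, t(cons)+2=v, l(cons)+2=n, e(vowel)+8=m.

ucdvnm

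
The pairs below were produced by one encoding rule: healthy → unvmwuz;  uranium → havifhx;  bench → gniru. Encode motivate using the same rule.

xtwfsvwn

Treating letters as 0–25, the rule is x ↦ 11x + 21 (mod 26).
On motivate: m(12)→11·12+21≡23=x; o(14)→11·14+21≡19=t; t(19)→11·19+21≡22=w; i(8)→11·8+21≡5=f; v(21)→11·21+21≡18=s; a(0)→11·0+21≡21=v; t(19)→11·19+21≡22=w; e(4)→11·4+21≡13=n (all mod 26).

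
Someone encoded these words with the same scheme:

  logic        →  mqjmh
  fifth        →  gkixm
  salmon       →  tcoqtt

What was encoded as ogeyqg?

In logic: l→m is +1, o→q is +2, g→j is +3, i→m is +4 — the shift increases by 1 each position. The shift increases by 1 at each position, starting from +1: 1, 2, 3, ….
Undoing it on ogeyqg: o−1=n, g−2=e, e−3=b, y−4=u, q−5=l, g−6=a.

nebula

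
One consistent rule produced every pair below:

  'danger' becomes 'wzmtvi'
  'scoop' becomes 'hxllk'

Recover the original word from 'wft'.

Letters are reflected about the middle of the alphabet (position → 25−position): Atbash.
Decoding wft: w↔d, f↔u, t↔g.

dug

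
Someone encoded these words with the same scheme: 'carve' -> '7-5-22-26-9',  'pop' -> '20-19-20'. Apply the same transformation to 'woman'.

27-19-17-5-18

c is letter #3 and maps to 7: an offset of 4. Each letter is replaced by its alphabet position (a=1..z=26) + 4.
Applying it to woman: w=23→27, o=15→19, m=13→17, a=1→5, n=14→18.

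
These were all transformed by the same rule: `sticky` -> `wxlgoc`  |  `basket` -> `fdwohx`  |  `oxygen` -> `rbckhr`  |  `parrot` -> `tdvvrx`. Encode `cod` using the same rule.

grh

The shift depends on letter class: consonant s→w is +4, but vowel i→l is +3. The rule splits by letter class: vowels +3, consonants +4.
Applying it to cod: c(cons)+4=g, o(vowel)+3=r, d(cons)+4=h.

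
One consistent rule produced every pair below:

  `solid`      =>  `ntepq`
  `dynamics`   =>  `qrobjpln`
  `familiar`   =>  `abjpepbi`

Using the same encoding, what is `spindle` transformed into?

s(18)→n(13) and o(14)→t(19) fit y≡5x+1 (mod 26); the inverse of 5 mod 26 is 21. This is an affine cipher: with a=0,…,z=25, each position x becomes (5x+1) mod 26.
For spindle: s(18)→5·18+1≡13=n; p(15)→5·15+1≡24=y; i(8)→5·8+1≡15=p; n(13)→5·13+1≡14=o; d(3)→5·3+1≡16=q; l(11)→5·11+1≡4=e; e(4)→5·4+1≡21=v (all mod 26).

nypoqev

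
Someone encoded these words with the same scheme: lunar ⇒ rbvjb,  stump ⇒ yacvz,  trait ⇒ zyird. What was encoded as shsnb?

Letter i (0-indexed) is shifted by i+6, so successive shifts are 6, 7, 8, ….
Decoding shsnb: s−6=m, h−7=a, s−8=k, n−9=e, b−10=r.

maker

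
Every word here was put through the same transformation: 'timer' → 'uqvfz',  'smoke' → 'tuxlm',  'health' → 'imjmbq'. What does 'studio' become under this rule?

It's a Vigenère-style cipher with numeric key [1,8,9]: position i shifts by key[i mod 3].
For studio: s+1=t, t+8=b, u+9=d, d+1=e, i+8=q, o+9=x.

tbdeqx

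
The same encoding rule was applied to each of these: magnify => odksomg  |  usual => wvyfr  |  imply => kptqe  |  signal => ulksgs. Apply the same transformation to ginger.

In magnify: m→o is +2, a→d is +3, g→k is +4, n→s is +5 — the shift increases by 1 each position. The shift increases by 1 at each position, starting from +2: 2, 3, 4, ….
On ginger: g+2=i, i+3=l, n+4=r, g+5=l, e+6=k, r+7=y.

ilrlky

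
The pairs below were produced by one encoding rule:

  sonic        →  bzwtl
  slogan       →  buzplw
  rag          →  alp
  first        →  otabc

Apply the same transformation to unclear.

The shift depends on letter class: consonant s→b is +9, but vowel o→z is +11. The rule splits by letter class: vowels +11, consonants +9.
For unclear: u(vowel)+11=f, n(cons)+9=w, c(cons)+9=l, l(cons)+9=u, e(vowel)+11=p, a(vowel)+11=l, r(cons)+9=a.

fwlupla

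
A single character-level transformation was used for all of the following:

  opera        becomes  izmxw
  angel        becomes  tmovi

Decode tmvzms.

The output letters match the input read backwards, each shifted +8: opera reversed is arepo. Two steps: reverse the string, then apply a Caesar shift of +8.
Reversing it on tmvzms: shift back: t−8=l, m−8=e, v−8=n, z−8=r, m−8=e, s−8=k → lenrek; then reverse → kernel.

kernel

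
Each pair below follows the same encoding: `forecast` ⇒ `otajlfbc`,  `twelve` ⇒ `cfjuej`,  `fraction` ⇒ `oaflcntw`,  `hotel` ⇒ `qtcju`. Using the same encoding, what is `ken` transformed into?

tjw

The shift depends on letter class: consonant f→o is +9, but vowel o→t is +5. Vowels shift forward by 5 and consonants shift forward by 9.
On ken: k(cons)+9=t, e(vowel)+5=j, n(cons)+9=w.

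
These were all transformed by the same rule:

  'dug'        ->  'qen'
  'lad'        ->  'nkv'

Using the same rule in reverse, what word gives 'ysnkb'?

The output letters match the input read backwards, each shifted +10: dug reversed is gud. Read the word backwards and shift each letter +10.
Reversing it on ysnkb: shift back: y−10=o, s−10=i, n−10=d, k−10=a, b−10=r → oidar; then reverse → radio.

radio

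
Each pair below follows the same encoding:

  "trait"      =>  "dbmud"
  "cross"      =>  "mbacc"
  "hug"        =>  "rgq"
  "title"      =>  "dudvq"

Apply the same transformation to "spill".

Vowels shift forward by 12 and consonants shift forward by 10.
For spill: s(cons)+10=c, p(cons)+10=z, i(vowel)+12=u, l(cons)+10=v, l(cons)+10=v.

czuvv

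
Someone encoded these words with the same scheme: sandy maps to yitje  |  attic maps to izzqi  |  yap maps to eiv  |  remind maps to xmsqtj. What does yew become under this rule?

emc

The shift depends on letter class: consonant s→y is +6, but vowel a→i is +8. Two shifts are in play — +8 for a/e/i/o/u, +6 for every other letter.
Applying it to yew: y(cons)+6=e, e(vowel)+8=m, w(cons)+6=c.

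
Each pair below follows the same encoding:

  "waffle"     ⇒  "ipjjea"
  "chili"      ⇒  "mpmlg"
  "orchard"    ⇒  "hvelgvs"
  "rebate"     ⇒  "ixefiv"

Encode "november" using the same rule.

vifqizsr

The output letters match the input read backwards, each shifted +4: waffle reversed is elffaw. The word is reversed, then every letter is shifted forward by 4.
On november: reverse → rebmevon; then shift: r+4=v, e+4=i, b+4=f, m+4=q, e+4=i, v+4=z, o+4=s, n+4=r.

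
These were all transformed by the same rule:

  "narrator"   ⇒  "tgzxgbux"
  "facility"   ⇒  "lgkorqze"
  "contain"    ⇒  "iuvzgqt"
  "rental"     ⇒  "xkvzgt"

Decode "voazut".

pistol

Shifts by position in narrator: pos 0: n→t (+6), pos 1: a→g (+6), pos 2: r→z (+8), pos 3: r→x (+6), pos 4: a→g (+6), pos 5: t→b (+8) — repeating every 3. The shifts repeat in a cycle of length 3: positions 0,1,… shift by +6, +6, +8, then the pattern repeats.
Decoding voazut: v−6=p, o−6=i, a−8=s, z−6=t, u−6=o, t−8=l.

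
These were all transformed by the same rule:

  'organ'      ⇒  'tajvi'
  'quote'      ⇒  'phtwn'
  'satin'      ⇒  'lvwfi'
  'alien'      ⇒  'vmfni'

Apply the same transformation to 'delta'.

cnmwv

o(14)→t(19) and r(17)→a(0) fit y≡11x+21 (mod 26); the inverse of 11 mod 26 is 19. This is an affine cipher: with a=0,…,z=25, each position x becomes (11x+21) mod 26.
Applying it to delta: d(3)→11·3+21≡2=c; e(4)→11·4+21≡13=n; l(11)→11·11+21≡12=m; t(19)→11·19+21≡22=w; a(0)→11·0+21≡21=v (all mod 26).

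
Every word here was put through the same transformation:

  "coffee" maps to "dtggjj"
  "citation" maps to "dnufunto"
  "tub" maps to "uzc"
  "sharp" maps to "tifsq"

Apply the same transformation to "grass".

The shift depends on letter class: consonant c→d is +1, but vowel o→t is +5. Vowels shift forward by 5 and consonants shift forward by 1.
For grass: g(cons)+1=h, r(cons)+1=s, a(vowel)+5=f, s(cons)+1=t, s(cons)+1=t.

hsftt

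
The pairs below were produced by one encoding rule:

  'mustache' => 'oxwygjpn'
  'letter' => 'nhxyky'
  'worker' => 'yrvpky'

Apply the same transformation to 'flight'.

homlna

In mustache: m→o is +2, u→x is +3, s→w is +4, t→y is +5 — the shift increases by 1 each position. The shift increases by 1 at each position, starting from +2: 2, 3, 4, ….
Applying it to flight: f+2=h, l+3=o, i+4=m, g+5=l, h+6=n, t+7=a.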